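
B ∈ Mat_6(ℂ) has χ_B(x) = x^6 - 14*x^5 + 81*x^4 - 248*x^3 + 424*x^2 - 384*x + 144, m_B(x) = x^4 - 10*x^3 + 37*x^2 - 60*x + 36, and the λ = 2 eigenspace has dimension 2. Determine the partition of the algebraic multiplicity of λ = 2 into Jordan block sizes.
Block sizes for λ = 2: [2, 2]

Step 1 — from the characteristic polynomial, algebraic multiplicity of λ = 2 is 4. From dim ker(B − (2)·I) = 2, there are exactly 2 Jordan blocks for λ = 2.
Step 2 — from the minimal polynomial, the factor (x − 2)^2 tells us the largest block for λ = 2 has size 2.
Step 3 — with total size 4, 2 blocks, and largest block 2, the block sizes (in nonincreasing order) are [2, 2].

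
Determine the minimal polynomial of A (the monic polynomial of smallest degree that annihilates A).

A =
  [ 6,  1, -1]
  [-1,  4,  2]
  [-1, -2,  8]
x^3 - 18*x^2 + 108*x - 216

The characteristic polynomial is χ_A(x) = (x - 6)^3, so the eigenvalues are known. The minimal polynomial is
  m_A(x) = Π_λ (x − λ)^{k_λ}
where k_λ is the size of the *largest* Jordan block for λ (equivalently, the smallest k with (A − λI)^k v = 0 for every generalised eigenvector v of λ).

  λ = 6: largest Jordan block has size 3, contributing (x − 6)^3

So m_A(x) = (x - 6)^3 = x^3 - 18*x^2 + 108*x - 216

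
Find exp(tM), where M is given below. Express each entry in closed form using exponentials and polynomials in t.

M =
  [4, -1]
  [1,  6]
e^{tM} =
  [-t*exp(5*t) + exp(5*t), -t*exp(5*t)]
  [t*exp(5*t), t*exp(5*t) + exp(5*t)]

Strategy: write M = P · J · P⁻¹ where J is a Jordan canonical form, so e^{tM} = P · e^{tJ} · P⁻¹, and e^{tJ} can be computed block-by-block.

M has Jordan form
J =
  [5, 1]
  [0, 5]
(up to reordering of blocks).

Per-block formulas:
  For a 2×2 Jordan block J_2(5): exp(t · J_2(5)) = e^(5t)·(I + t·N), where N is the 2×2 nilpotent shift.

After assembling e^{tJ} and conjugating by P, we get:

e^{tM} =
  [-t*exp(5*t) + exp(5*t), -t*exp(5*t)]
  [t*exp(5*t), t*exp(5*t) + exp(5*t)]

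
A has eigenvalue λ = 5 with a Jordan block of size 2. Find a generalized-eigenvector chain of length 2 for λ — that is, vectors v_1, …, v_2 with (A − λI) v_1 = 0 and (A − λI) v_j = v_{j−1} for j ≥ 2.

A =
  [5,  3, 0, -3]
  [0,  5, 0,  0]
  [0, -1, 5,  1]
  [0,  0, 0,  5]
A Jordan chain for λ = 5 of length 2:
v_1 = (3, 0, -1, 0)ᵀ
v_2 = (0, 1, 0, 0)ᵀ

Let N = A − (5)·I. We want v_2 with N^2 v_2 = 0 but N^1 v_2 ≠ 0; then v_{j-1} := N · v_j for j = 2, …, 2.

Pick v_2 = (0, 1, 0, 0)ᵀ.
Then v_1 = N · v_2 = (3, 0, -1, 0)ᵀ.

Sanity check: (A − (5)·I) v_1 = (0, 0, 0, 0)ᵀ = 0. ✓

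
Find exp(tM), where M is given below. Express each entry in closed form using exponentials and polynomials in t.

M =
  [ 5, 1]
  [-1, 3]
e^{tM} =
  [t*exp(4*t) + exp(4*t), t*exp(4*t)]
  [-t*exp(4*t), -t*exp(4*t) + exp(4*t)]

Strategy: write M = P · J · P⁻¹ where J is a Jordan canonical form, so e^{tM} = P · e^{tJ} · P⁻¹, and e^{tJ} can be computed block-by-block.

M has Jordan form
J =
  [4, 1]
  [0, 4]
(up to reordering of blocks).

Per-block formulas:
  For a 2×2 Jordan block J_2(4): exp(t · J_2(4)) = e^(4t)·(I + t·N), where N is the 2×2 nilpotent shift.

After assembling e^{tJ} and conjugating by P, we get:

e^{tM} =
  [t*exp(4*t) + exp(4*t), t*exp(4*t)]
  [-t*exp(4*t), -t*exp(4*t) + exp(4*t)]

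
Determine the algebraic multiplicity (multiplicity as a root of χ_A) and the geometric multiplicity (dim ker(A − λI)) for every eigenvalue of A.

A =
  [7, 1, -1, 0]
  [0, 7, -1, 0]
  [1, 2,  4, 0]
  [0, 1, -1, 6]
λ = 6: alg = 4, geom = 2

Step 1 — factor the characteristic polynomial to read off the algebraic multiplicities:
  χ_A(x) = (x - 6)^4

Step 2 — compute geometric multiplicities via the rank-nullity identity g(λ) = n − rank(A − λI):
  rank(A − (6)·I) = 2, so dim ker(A − (6)·I) = n − 2 = 2

Summary:
  λ = 6: algebraic multiplicity = 4, geometric multiplicity = 2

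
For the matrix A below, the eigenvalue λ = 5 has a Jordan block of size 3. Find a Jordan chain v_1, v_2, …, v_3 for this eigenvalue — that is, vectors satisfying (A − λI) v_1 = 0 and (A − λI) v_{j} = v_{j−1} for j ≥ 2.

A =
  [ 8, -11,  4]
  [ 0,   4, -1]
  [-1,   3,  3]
A Jordan chain for λ = 5 of length 3:
v_1 = (5, 1, -1)ᵀ
v_2 = (3, 0, -1)ᵀ
v_3 = (1, 0, 0)ᵀ

Let N = A − (5)·I. We want v_3 with N^3 v_3 = 0 but N^2 v_3 ≠ 0; then v_{j-1} := N · v_j for j = 3, …, 2.

Pick v_3 = (1, 0, 0)ᵀ.
Then v_2 = N · v_3 = (3, 0, -1)ᵀ.
Then v_1 = N · v_2 = (5, 1, -1)ᵀ.

Sanity check: (A − (5)·I) v_1 = (0, 0, 0)ᵀ = 0. ✓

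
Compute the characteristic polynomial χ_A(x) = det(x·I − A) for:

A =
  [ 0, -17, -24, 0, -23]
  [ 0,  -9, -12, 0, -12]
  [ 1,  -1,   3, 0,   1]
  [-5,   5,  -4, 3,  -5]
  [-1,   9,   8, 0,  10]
x^5 - 7*x^4 + 14*x^3 - 2*x^2 - 15*x + 9

Expanding det(x·I − A) (e.g. by cofactor expansion or by noting that A is similar to its Jordan form J, which has the same characteristic polynomial as A) gives
  χ_A(x) = x^5 - 7*x^4 + 14*x^3 - 2*x^2 - 15*x + 9
which factors as (x - 3)^2*(x - 1)^2*(x + 1). The eigenvalues (with algebraic multiplicities) are λ = -1 with multiplicity 1, λ = 1 with multiplicity 2, λ = 3 with multiplicity 2.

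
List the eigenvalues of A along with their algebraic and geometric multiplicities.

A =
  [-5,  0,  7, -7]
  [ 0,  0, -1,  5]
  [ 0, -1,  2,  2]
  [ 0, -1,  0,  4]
λ = -5: alg = 1, geom = 1; λ = 2: alg = 3, geom = 1

Step 1 — factor the characteristic polynomial to read off the algebraic multiplicities:
  χ_A(x) = (x - 2)^3*(x + 5)

Step 2 — compute geometric multiplicities via the rank-nullity identity g(λ) = n − rank(A − λI):
  rank(A − (-5)·I) = 3, so dim ker(A − (-5)·I) = n − 3 = 1
  rank(A − (2)·I) = 3, so dim ker(A − (2)·I) = n − 3 = 1

Summary:
  λ = -5: algebraic multiplicity = 1, geometric multiplicity = 1
  λ = 2: algebraic multiplicity = 3, geometric multiplicity = 1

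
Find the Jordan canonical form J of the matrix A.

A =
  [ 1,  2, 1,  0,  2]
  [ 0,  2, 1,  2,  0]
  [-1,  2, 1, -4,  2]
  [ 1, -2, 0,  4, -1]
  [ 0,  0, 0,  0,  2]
J_3(2) ⊕ J_2(2)

The characteristic polynomial is
  det(x·I − A) = x^5 - 10*x^4 + 40*x^3 - 80*x^2 + 80*x - 32 = (x - 2)^5

Eigenvalues and multiplicities (the geometric multiplicity of λ is n − rank(A − λI), which equals the number of Jordan blocks for λ):
  λ = 2: algebraic multiplicity = 5, geometric multiplicity = 2

Determining the block sizes for each eigenvalue:
  λ = 2: with am = 5 and gm = 2, the partition is not yet determined (e.g. several partitions of 5 into 2 parts exist). Let N = A − (2)·I. Computing rank(N^1) = 3, rank(N^2) = 1, rank(N^3) = 0; the number of blocks of size ≥ j is rank(N^{j−1}) − rank(N^j), giving [2, 2, 1]. So we have 1 block(s) of size 3, 1 block(s) of size 2 → block sizes [3, 2]

Assembling the blocks gives a Jordan form
J =
  [2, 1, 0, 0, 0]
  [0, 2, 1, 0, 0]
  [0, 0, 2, 0, 0]
  [0, 0, 0, 2, 1]
  [0, 0, 0, 0, 2]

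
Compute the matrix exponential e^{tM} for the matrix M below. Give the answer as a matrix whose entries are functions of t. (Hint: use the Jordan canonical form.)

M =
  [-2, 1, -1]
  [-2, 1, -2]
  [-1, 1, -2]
e^{tM} =
  [-t*exp(-t) + exp(-t), t*exp(-t), -t*exp(-t)]
  [-2*t*exp(-t), 2*t*exp(-t) + exp(-t), -2*t*exp(-t)]
  [-t*exp(-t), t*exp(-t), -t*exp(-t) + exp(-t)]

Strategy: write M = P · J · P⁻¹ where J is a Jordan canonical form, so e^{tM} = P · e^{tJ} · P⁻¹, and e^{tJ} can be computed block-by-block.

M has Jordan form
J =
  [-1,  1,  0]
  [ 0, -1,  0]
  [ 0,  0, -1]
(up to reordering of blocks).

Per-block formulas:
  For a 1×1 block at λ = -1: exp(t · [-1]) = [e^(-1t)].
  For a 2×2 Jordan block J_2(-1): exp(t · J_2(-1)) = e^(-1t)·(I + t·N), where N is the 2×2 nilpotent shift.

After assembling e^{tJ} and conjugating by P, we get:

e^{tM} =
  [-t*exp(-t) + exp(-t), t*exp(-t), -t*exp(-t)]
  [-2*t*exp(-t), 2*t*exp(-t) + exp(-t), -2*t*exp(-t)]
  [-t*exp(-t), t*exp(-t), -t*exp(-t) + exp(-t)]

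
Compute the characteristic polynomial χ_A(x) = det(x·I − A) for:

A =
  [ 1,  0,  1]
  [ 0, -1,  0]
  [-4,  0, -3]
x^3 + 3*x^2 + 3*x + 1

Expanding det(x·I − A) (e.g. by cofactor expansion or by noting that A is similar to its Jordan form J, which has the same characteristic polynomial as A) gives
  χ_A(x) = x^3 + 3*x^2 + 3*x + 1
which factors as (x + 1)^3. The eigenvalues (with algebraic multiplicities) are λ = -1 with multiplicity 3.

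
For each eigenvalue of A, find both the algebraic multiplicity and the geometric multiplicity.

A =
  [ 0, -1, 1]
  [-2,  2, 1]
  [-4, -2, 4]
λ = 2: alg = 3, geom = 1

Step 1 — factor the characteristic polynomial to read off the algebraic multiplicities:
  χ_A(x) = (x - 2)^3

Step 2 — compute geometric multiplicities via the rank-nullity identity g(λ) = n − rank(A − λI):
  rank(A − (2)·I) = 2, so dim ker(A − (2)·I) = n − 2 = 1

Summary:
  λ = 2: algebraic multiplicity = 3, geometric multiplicity = 1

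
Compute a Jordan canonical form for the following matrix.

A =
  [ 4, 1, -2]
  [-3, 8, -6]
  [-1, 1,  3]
J_2(5) ⊕ J_1(5)

The characteristic polynomial is
  det(x·I − A) = x^3 - 15*x^2 + 75*x - 125 = (x - 5)^3

Eigenvalues and multiplicities (the geometric multiplicity of λ is n − rank(A − λI), which equals the number of Jordan blocks for λ):
  λ = 5: algebraic multiplicity = 3, geometric multiplicity = 2

Determining the block sizes for each eigenvalue:
  λ = 5: 2 blocks summing to 3 forces exactly one block of size 2 and the rest size 1 → block sizes [2, 1]

Assembling the blocks gives a Jordan form
J =
  [5, 1, 0]
  [0, 5, 0]
  [0, 0, 5]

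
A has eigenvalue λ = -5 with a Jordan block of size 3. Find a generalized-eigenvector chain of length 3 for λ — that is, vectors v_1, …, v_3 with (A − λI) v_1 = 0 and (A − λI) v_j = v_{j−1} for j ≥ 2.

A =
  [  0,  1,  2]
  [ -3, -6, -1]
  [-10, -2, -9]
A Jordan chain for λ = -5 of length 3:
v_1 = (2, -2, -4)ᵀ
v_2 = (5, -3, -10)ᵀ
v_3 = (1, 0, 0)ᵀ

Let N = A − (-5)·I. We want v_3 with N^3 v_3 = 0 but N^2 v_3 ≠ 0; then v_{j-1} := N · v_j for j = 3, …, 2.

Pick v_3 = (1, 0, 0)ᵀ.
Then v_2 = N · v_3 = (5, -3, -10)ᵀ.
Then v_1 = N · v_2 = (2, -2, -4)ᵀ.

Sanity check: (A − (-5)·I) v_1 = (0, 0, 0)ᵀ = 0. ✓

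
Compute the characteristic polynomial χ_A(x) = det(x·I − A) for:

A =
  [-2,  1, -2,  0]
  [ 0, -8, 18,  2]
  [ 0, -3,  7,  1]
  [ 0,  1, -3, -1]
x^4 + 4*x^3 + 4*x^2

Expanding det(x·I − A) (e.g. by cofactor expansion or by noting that A is similar to its Jordan form J, which has the same characteristic polynomial as A) gives
  χ_A(x) = x^4 + 4*x^3 + 4*x^2
which factors as x^2*(x + 2)^2. The eigenvalues (with algebraic multiplicities) are λ = -2 with multiplicity 2, λ = 0 with multiplicity 2.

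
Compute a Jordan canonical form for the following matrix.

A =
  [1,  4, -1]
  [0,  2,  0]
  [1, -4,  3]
J_2(2) ⊕ J_1(2)

The characteristic polynomial is
  det(x·I − A) = x^3 - 6*x^2 + 12*x - 8 = (x - 2)^3

Eigenvalues and multiplicities (the geometric multiplicity of λ is n − rank(A − λI), which equals the number of Jordan blocks for λ):
  λ = 2: algebraic multiplicity = 3, geometric multiplicity = 2

Determining the block sizes for each eigenvalue:
  λ = 2: 2 blocks summing to 3 forces exactly one block of size 2 and the rest size 1 → block sizes [2, 1]

Assembling the blocks gives a Jordan form
J =
  [2, 1, 0]
  [0, 2, 0]
  [0, 0, 2]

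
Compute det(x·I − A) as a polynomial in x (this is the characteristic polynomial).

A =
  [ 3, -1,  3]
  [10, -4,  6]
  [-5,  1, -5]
x^3 + 6*x^2 + 12*x + 8

Expanding det(x·I − A) (e.g. by cofactor expansion or by noting that A is similar to its Jordan form J, which has the same characteristic polynomial as A) gives
  χ_A(x) = x^3 + 6*x^2 + 12*x + 8
which factors as (x + 2)^3. The eigenvalues (with algebraic multiplicities) are λ = -2 with multiplicity 3.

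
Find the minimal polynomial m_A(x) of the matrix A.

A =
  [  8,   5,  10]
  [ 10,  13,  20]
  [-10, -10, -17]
x^2 - x - 6

The characteristic polynomial is χ_A(x) = (x - 3)^2*(x + 2), so the eigenvalues are known. The minimal polynomial is
  m_A(x) = Π_λ (x − λ)^{k_λ}
where k_λ is the size of the *largest* Jordan block for λ (equivalently, the smallest k with (A − λI)^k v = 0 for every generalised eigenvector v of λ).

  λ = -2: largest Jordan block has size 1, contributing (x + 2)
  λ = 3: largest Jordan block has size 1, contributing (x − 3)

So m_A(x) = (x - 3)*(x + 2) = x^2 - x - 6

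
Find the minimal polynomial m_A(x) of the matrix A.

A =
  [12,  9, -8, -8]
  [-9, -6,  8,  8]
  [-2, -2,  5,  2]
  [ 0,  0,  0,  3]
x^3 - 11*x^2 + 39*x - 45

The characteristic polynomial is χ_A(x) = (x - 5)*(x - 3)^3, so the eigenvalues are known. The minimal polynomial is
  m_A(x) = Π_λ (x − λ)^{k_λ}
where k_λ is the size of the *largest* Jordan block for λ (equivalently, the smallest k with (A − λI)^k v = 0 for every generalised eigenvector v of λ).

  λ = 3: largest Jordan block has size 2, contributing (x − 3)^2
  λ = 5: largest Jordan block has size 1, contributing (x − 5)

So m_A(x) = (x - 5)*(x - 3)^2 = x^3 - 11*x^2 + 39*x - 45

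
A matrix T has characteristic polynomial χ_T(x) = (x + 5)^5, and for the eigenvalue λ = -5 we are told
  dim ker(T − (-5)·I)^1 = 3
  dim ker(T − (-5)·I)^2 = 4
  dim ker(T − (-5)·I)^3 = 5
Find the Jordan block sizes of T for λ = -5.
Block sizes for λ = -5: [3, 1, 1]

From the dimensions of kernels of powers, the number of Jordan blocks of size at least j is d_j − d_{j−1} where d_j = dim ker(N^j) (with d_0 = 0). Computing the differences gives [3, 1, 1].
The number of blocks of size exactly k is (#blocks of size ≥ k) − (#blocks of size ≥ k + 1), so the partition is: 2 block(s) of size 1, 1 block(s) of size 3.
In nonincreasing order the block sizes are [3, 1, 1].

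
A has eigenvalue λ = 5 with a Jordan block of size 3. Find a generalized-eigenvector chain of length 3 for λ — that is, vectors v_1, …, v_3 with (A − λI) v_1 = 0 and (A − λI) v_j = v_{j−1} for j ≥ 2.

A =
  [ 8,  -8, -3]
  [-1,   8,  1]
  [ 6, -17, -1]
A Jordan chain for λ = 5 of length 3:
v_1 = (-1, 0, -1)ᵀ
v_2 = (3, -1, 6)ᵀ
v_3 = (1, 0, 0)ᵀ

Let N = A − (5)·I. We want v_3 with N^3 v_3 = 0 but N^2 v_3 ≠ 0; then v_{j-1} := N · v_j for j = 3, …, 2.

Pick v_3 = (1, 0, 0)ᵀ.
Then v_2 = N · v_3 = (3, -1, 6)ᵀ.
Then v_1 = N · v_2 = (-1, 0, -1)ᵀ.

Sanity check: (A − (5)·I) v_1 = (0, 0, 0)ᵀ = 0. ✓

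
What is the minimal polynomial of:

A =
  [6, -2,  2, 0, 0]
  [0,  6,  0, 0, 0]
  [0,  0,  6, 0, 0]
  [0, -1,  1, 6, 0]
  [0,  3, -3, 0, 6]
x^2 - 12*x + 36

The characteristic polynomial is χ_A(x) = (x - 6)^5, so the eigenvalues are known. The minimal polynomial is
  m_A(x) = Π_λ (x − λ)^{k_λ}
where k_λ is the size of the *largest* Jordan block for λ (equivalently, the smallest k with (A − λI)^k v = 0 for every generalised eigenvector v of λ).

  λ = 6: largest Jordan block has size 2, contributing (x − 6)^2

So m_A(x) = (x - 6)^2 = x^2 - 12*x + 36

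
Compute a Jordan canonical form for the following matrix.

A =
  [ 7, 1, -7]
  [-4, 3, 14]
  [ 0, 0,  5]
J_2(5) ⊕ J_1(5)

The characteristic polynomial is
  det(x·I − A) = x^3 - 15*x^2 + 75*x - 125 = (x - 5)^3

Eigenvalues and multiplicities (the geometric multiplicity of λ is n − rank(A − λI), which equals the number of Jordan blocks for λ):
  λ = 5: algebraic multiplicity = 3, geometric multiplicity = 2

Determining the block sizes for each eigenvalue:
  λ = 5: 2 blocks summing to 3 forces exactly one block of size 2 and the rest size 1 → block sizes [2, 1]

Assembling the blocks gives a Jordan form
J =
  [5, 1, 0]
  [0, 5, 0]
  [0, 0, 5]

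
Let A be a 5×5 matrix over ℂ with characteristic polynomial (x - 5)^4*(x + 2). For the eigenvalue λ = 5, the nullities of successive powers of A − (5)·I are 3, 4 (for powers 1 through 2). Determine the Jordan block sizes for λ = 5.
Block sizes for λ = 5: [2, 1, 1]

From the dimensions of kernels of powers, the number of Jordan blocks of size at least j is d_j − d_{j−1} where d_j = dim ker(N^j) (with d_0 = 0). Computing the differences gives [3, 1].
The number of blocks of size exactly k is (#blocks of size ≥ k) − (#blocks of size ≥ k + 1), so the partition is: 2 block(s) of size 1, 1 block(s) of size 2.
In nonincreasing order the block sizes are [2, 1, 1].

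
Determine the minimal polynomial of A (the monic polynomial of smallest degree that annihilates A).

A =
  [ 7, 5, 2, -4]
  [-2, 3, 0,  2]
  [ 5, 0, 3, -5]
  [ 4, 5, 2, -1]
x^2 - 6*x + 9

The characteristic polynomial is χ_A(x) = (x - 3)^4, so the eigenvalues are known. The minimal polynomial is
  m_A(x) = Π_λ (x − λ)^{k_λ}
where k_λ is the size of the *largest* Jordan block for λ (equivalently, the smallest k with (A − λI)^k v = 0 for every generalised eigenvector v of λ).

  λ = 3: largest Jordan block has size 2, contributing (x − 3)^2

So m_A(x) = (x - 3)^2 = x^2 - 6*x + 9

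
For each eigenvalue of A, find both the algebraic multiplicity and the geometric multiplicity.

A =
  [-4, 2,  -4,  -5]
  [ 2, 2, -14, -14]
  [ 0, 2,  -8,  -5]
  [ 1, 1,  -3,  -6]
λ = -4: alg = 4, geom = 2

Step 1 — factor the characteristic polynomial to read off the algebraic multiplicities:
  χ_A(x) = (x + 4)^4

Step 2 — compute geometric multiplicities via the rank-nullity identity g(λ) = n − rank(A − λI):
  rank(A − (-4)·I) = 2, so dim ker(A − (-4)·I) = n − 2 = 2

Summary:
  λ = -4: algebraic multiplicity = 4, geometric multiplicity = 2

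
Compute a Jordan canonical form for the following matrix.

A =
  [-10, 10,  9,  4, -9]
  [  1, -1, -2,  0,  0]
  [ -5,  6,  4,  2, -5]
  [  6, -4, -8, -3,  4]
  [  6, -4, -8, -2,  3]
J_1(-3) ⊕ J_3(-1) ⊕ J_1(-1)

The characteristic polynomial is
  det(x·I − A) = x^5 + 7*x^4 + 18*x^3 + 22*x^2 + 13*x + 3 = (x + 1)^4*(x + 3)

Eigenvalues and multiplicities (the geometric multiplicity of λ is n − rank(A − λI), which equals the number of Jordan blocks for λ):
  λ = -3: algebraic multiplicity = 1, geometric multiplicity = 1
  λ = -1: algebraic multiplicity = 4, geometric multiplicity = 2

Determining the block sizes for each eigenvalue:
  λ = -3: one block (gm = 1), so the single block has size am = 1 → block sizes [1]
  λ = -1: with am = 4 and gm = 2, the partition is not yet determined (e.g. several partitions of 4 into 2 parts exist). Let N = A − (-1)·I. Computing rank(N^1) = 3, rank(N^2) = 2, rank(N^3) = 1; the number of blocks of size ≥ j is rank(N^{j−1}) − rank(N^j), giving [2, 1, 1]. So we have 1 block(s) of size 3, 1 block(s) of size 1 → block sizes [3, 1]

Assembling the blocks gives a Jordan form
J =
  [-3,  0,  0,  0,  0]
  [ 0, -1,  1,  0,  0]
  [ 0,  0, -1,  1,  0]
  [ 0,  0,  0, -1,  0]
  [ 0,  0,  0,  0, -1]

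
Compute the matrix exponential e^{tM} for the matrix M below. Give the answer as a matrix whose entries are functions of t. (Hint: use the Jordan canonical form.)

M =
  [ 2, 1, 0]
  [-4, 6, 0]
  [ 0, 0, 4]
e^{tM} =
  [-2*t*exp(4*t) + exp(4*t), t*exp(4*t), 0]
  [-4*t*exp(4*t), 2*t*exp(4*t) + exp(4*t), 0]
  [0, 0, exp(4*t)]

Strategy: write M = P · J · P⁻¹ where J is a Jordan canonical form, so e^{tM} = P · e^{tJ} · P⁻¹, and e^{tJ} can be computed block-by-block.

M has Jordan form
J =
  [4, 1, 0]
  [0, 4, 0]
  [0, 0, 4]
(up to reordering of blocks).

Per-block formulas:
  For a 2×2 Jordan block J_2(4): exp(t · J_2(4)) = e^(4t)·(I + t·N), where N is the 2×2 nilpotent shift.
  For a 1×1 block at λ = 4: exp(t · [4]) = [e^(4t)].

After assembling e^{tJ} and conjugating by P, we get:

e^{tM} =
  [-2*t*exp(4*t) + exp(4*t), t*exp(4*t), 0]
  [-4*t*exp(4*t), 2*t*exp(4*t) + exp(4*t), 0]
  [0, 0, exp(4*t)]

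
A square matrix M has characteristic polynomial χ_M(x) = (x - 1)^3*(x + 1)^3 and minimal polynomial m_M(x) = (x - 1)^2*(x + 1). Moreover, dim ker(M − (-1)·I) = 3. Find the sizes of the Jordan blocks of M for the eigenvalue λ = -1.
Block sizes for λ = -1: [1, 1, 1]

Step 1 — from the characteristic polynomial, algebraic multiplicity of λ = -1 is 3. From dim ker(M − (-1)·I) = 3, there are exactly 3 Jordan blocks for λ = -1.
Step 2 — from the minimal polynomial, the factor (x + 1) tells us the largest block for λ = -1 has size 1.
Step 3 — with total size 3, 3 blocks, and largest block 1, the block sizes (in nonincreasing order) are [1, 1, 1].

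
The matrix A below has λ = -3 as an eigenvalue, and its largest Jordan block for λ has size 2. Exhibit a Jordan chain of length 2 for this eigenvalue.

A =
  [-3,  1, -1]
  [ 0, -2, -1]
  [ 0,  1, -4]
A Jordan chain for λ = -3 of length 2:
v_1 = (1, 1, 1)ᵀ
v_2 = (0, 1, 0)ᵀ

Let N = A − (-3)·I. We want v_2 with N^2 v_2 = 0 but N^1 v_2 ≠ 0; then v_{j-1} := N · v_j for j = 2, …, 2.

Pick v_2 = (0, 1, 0)ᵀ.
Then v_1 = N · v_2 = (1, 1, 1)ᵀ.

Sanity check: (A − (-3)·I) v_1 = (0, 0, 0)ᵀ = 0. ✓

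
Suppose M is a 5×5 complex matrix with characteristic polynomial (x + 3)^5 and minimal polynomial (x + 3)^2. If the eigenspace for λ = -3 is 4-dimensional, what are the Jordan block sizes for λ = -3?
Block sizes for λ = -3: [2, 1, 1, 1]

Step 1 — from the characteristic polynomial, algebraic multiplicity of λ = -3 is 5. From dim ker(M − (-3)·I) = 4, there are exactly 4 Jordan blocks for λ = -3.
Step 2 — from the minimal polynomial, the factor (x + 3)^2 tells us the largest block for λ = -3 has size 2.
Step 3 — with total size 5, 4 blocks, and largest block 2, the block sizes (in nonincreasing order) are [2, 1, 1, 1].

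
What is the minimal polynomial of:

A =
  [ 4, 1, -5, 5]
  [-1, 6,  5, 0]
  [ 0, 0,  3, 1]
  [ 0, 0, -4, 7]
x^2 - 10*x + 25

The characteristic polynomial is χ_A(x) = (x - 5)^4, so the eigenvalues are known. The minimal polynomial is
  m_A(x) = Π_λ (x − λ)^{k_λ}
where k_λ is the size of the *largest* Jordan block for λ (equivalently, the smallest k with (A − λI)^k v = 0 for every generalised eigenvector v of λ).

  λ = 5: largest Jordan block has size 2, contributing (x − 5)^2

So m_A(x) = (x - 5)^2 = x^2 - 10*x + 25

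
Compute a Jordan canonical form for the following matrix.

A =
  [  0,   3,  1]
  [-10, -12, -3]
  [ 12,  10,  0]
J_3(-4)

The characteristic polynomial is
  det(x·I − A) = x^3 + 12*x^2 + 48*x + 64 = (x + 4)^3

Eigenvalues and multiplicities (the geometric multiplicity of λ is n − rank(A − λI), which equals the number of Jordan blocks for λ):
  λ = -4: algebraic multiplicity = 3, geometric multiplicity = 1

Determining the block sizes for each eigenvalue:
  λ = -4: one block (gm = 1), so the single block has size am = 3 → block sizes [3]

Assembling the blocks gives a Jordan form
J =
  [-4,  1,  0]
  [ 0, -4,  1]
  [ 0,  0, -4]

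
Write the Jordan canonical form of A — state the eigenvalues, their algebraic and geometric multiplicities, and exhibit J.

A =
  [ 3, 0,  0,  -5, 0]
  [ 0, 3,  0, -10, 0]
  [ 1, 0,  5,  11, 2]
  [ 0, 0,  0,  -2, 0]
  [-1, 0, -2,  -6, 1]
J_1(-2) ⊕ J_2(3) ⊕ J_1(3) ⊕ J_1(3)

The characteristic polynomial is
  det(x·I − A) = x^5 - 10*x^4 + 30*x^3 - 135*x + 162 = (x - 3)^4*(x + 2)

Eigenvalues and multiplicities (the geometric multiplicity of λ is n − rank(A − λI), which equals the number of Jordan blocks for λ):
  λ = -2: algebraic multiplicity = 1, geometric multiplicity = 1
  λ = 3: algebraic multiplicity = 4, geometric multiplicity = 3

Determining the block sizes for each eigenvalue:
  λ = -2: one block (gm = 1), so the single block has size am = 1 → block sizes [1]
  λ = 3: 3 blocks summing to 4 forces exactly one block of size 2 and the rest size 1 → block sizes [2, 1, 1]

Assembling the blocks gives a Jordan form
J =
  [-2, 0, 0, 0, 0]
  [ 0, 3, 1, 0, 0]
  [ 0, 0, 3, 0, 0]
  [ 0, 0, 0, 3, 0]
  [ 0, 0, 0, 0, 3]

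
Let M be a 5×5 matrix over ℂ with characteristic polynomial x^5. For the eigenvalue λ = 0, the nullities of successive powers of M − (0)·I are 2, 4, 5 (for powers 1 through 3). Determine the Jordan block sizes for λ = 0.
Block sizes for λ = 0: [3, 2]

From the dimensions of kernels of powers, the number of Jordan blocks of size at least j is d_j − d_{j−1} where d_j = dim ker(N^j) (with d_0 = 0). Computing the differences gives [2, 2, 1].
The number of blocks of size exactly k is (#blocks of size ≥ k) − (#blocks of size ≥ k + 1), so the partition is: 1 block(s) of size 2, 1 block(s) of size 3.
In nonincreasing order the block sizes are [3, 2].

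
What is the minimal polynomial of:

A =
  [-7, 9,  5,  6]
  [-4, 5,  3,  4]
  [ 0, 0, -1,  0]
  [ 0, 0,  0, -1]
x^3 + 3*x^2 + 3*x + 1

The characteristic polynomial is χ_A(x) = (x + 1)^4, so the eigenvalues are known. The minimal polynomial is
  m_A(x) = Π_λ (x − λ)^{k_λ}
where k_λ is the size of the *largest* Jordan block for λ (equivalently, the smallest k with (A − λI)^k v = 0 for every generalised eigenvector v of λ).

  λ = -1: largest Jordan block has size 3, contributing (x + 1)^3

So m_A(x) = (x + 1)^3 = x^3 + 3*x^2 + 3*x + 1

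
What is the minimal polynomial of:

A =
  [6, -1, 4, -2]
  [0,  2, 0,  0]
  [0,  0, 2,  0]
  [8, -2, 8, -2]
x^2 - 4*x + 4

The characteristic polynomial is χ_A(x) = (x - 2)^4, so the eigenvalues are known. The minimal polynomial is
  m_A(x) = Π_λ (x − λ)^{k_λ}
where k_λ is the size of the *largest* Jordan block for λ (equivalently, the smallest k with (A − λI)^k v = 0 for every generalised eigenvector v of λ).

  λ = 2: largest Jordan block has size 2, contributing (x − 2)^2

So m_A(x) = (x - 2)^2 = x^2 - 4*x + 4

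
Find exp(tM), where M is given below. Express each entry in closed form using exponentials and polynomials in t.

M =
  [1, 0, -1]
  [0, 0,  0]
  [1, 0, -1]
e^{tM} =
  [t + 1, 0, -t]
  [0, 1, 0]
  [t, 0, 1 - t]

Strategy: write M = P · J · P⁻¹ where J is a Jordan canonical form, so e^{tM} = P · e^{tJ} · P⁻¹, and e^{tJ} can be computed block-by-block.

M has Jordan form
J =
  [0, 1, 0]
  [0, 0, 0]
  [0, 0, 0]
(up to reordering of blocks).

Per-block formulas:
  For a 1×1 block at λ = 0: exp(t · [0]) = [e^(0t)].
  For a 2×2 Jordan block J_2(0): exp(t · J_2(0)) = e^(0t)·(I + t·N), where N is the 2×2 nilpotent shift.

After assembling e^{tJ} and conjugating by P, we get:

e^{tM} =
  [t + 1, 0, -t]
  [0, 1, 0]
  [t, 0, 1 - t]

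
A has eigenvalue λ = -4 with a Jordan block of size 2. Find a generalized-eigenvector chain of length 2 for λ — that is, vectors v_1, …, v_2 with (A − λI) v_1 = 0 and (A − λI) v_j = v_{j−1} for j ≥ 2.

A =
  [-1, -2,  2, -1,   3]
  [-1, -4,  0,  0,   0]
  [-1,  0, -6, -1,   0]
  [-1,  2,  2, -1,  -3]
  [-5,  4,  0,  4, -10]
A Jordan chain for λ = -4 of length 2:
v_1 = (0, -4, -2, 4, 0)ᵀ
v_2 = (4, 5, -1, 0, 0)ᵀ

Let N = A − (-4)·I. We want v_2 with N^2 v_2 = 0 but N^1 v_2 ≠ 0; then v_{j-1} := N · v_j for j = 2, …, 2.

Pick v_2 = (4, 5, -1, 0, 0)ᵀ.
Then v_1 = N · v_2 = (0, -4, -2, 4, 0)ᵀ.

Sanity check: (A − (-4)·I) v_1 = (0, 0, 0, 0, 0)ᵀ = 0. ✓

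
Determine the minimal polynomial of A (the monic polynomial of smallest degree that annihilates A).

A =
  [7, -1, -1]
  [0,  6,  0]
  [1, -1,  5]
x^2 - 12*x + 36

The characteristic polynomial is χ_A(x) = (x - 6)^3, so the eigenvalues are known. The minimal polynomial is
  m_A(x) = Π_λ (x − λ)^{k_λ}
where k_λ is the size of the *largest* Jordan block for λ (equivalently, the smallest k with (A − λI)^k v = 0 for every generalised eigenvector v of λ).

  λ = 6: largest Jordan block has size 2, contributing (x − 6)^2

So m_A(x) = (x - 6)^2 = x^2 - 12*x + 36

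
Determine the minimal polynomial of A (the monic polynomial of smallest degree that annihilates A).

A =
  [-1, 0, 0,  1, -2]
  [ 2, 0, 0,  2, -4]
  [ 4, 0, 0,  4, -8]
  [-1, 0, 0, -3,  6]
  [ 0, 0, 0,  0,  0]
x^3 + 4*x^2 + 4*x

The characteristic polynomial is χ_A(x) = x^3*(x + 2)^2, so the eigenvalues are known. The minimal polynomial is
  m_A(x) = Π_λ (x − λ)^{k_λ}
where k_λ is the size of the *largest* Jordan block for λ (equivalently, the smallest k with (A − λI)^k v = 0 for every generalised eigenvector v of λ).

  λ = -2: largest Jordan block has size 2, contributing (x + 2)^2
  λ = 0: largest Jordan block has size 1, contributing (x − 0)

So m_A(x) = x*(x + 2)^2 = x^3 + 4*x^2 + 4*x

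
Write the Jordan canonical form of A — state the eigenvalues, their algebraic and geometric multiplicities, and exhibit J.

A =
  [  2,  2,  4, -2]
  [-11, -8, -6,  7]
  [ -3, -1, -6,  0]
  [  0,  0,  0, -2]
J_3(-4) ⊕ J_1(-2)

The characteristic polynomial is
  det(x·I − A) = x^4 + 14*x^3 + 72*x^2 + 160*x + 128 = (x + 2)*(x + 4)^3

Eigenvalues and multiplicities (the geometric multiplicity of λ is n − rank(A − λI), which equals the number of Jordan blocks for λ):
  λ = -4: algebraic multiplicity = 3, geometric multiplicity = 1
  λ = -2: algebraic multiplicity = 1, geometric multiplicity = 1

Determining the block sizes for each eigenvalue:
  λ = -4: one block (gm = 1), so the single block has size am = 3 → block sizes [3]
  λ = -2: one block (gm = 1), so the single block has size am = 1 → block sizes [1]

Assembling the blocks gives a Jordan form
J =
  [-4,  1,  0,  0]
  [ 0, -4,  1,  0]
  [ 0,  0, -4,  0]
  [ 0,  0,  0, -2]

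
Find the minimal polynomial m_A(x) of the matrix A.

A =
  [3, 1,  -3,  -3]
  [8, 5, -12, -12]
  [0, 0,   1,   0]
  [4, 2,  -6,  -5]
x^2 - 2*x + 1

The characteristic polynomial is χ_A(x) = (x - 1)^4, so the eigenvalues are known. The minimal polynomial is
  m_A(x) = Π_λ (x − λ)^{k_λ}
where k_λ is the size of the *largest* Jordan block for λ (equivalently, the smallest k with (A − λI)^k v = 0 for every generalised eigenvector v of λ).

  λ = 1: largest Jordan block has size 2, contributing (x − 1)^2

So m_A(x) = (x - 1)^2 = x^2 - 2*x + 1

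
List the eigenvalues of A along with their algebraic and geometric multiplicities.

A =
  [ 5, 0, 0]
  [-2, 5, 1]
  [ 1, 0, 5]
λ = 5: alg = 3, geom = 1

Step 1 — factor the characteristic polynomial to read off the algebraic multiplicities:
  χ_A(x) = (x - 5)^3

Step 2 — compute geometric multiplicities via the rank-nullity identity g(λ) = n − rank(A − λI):
  rank(A − (5)·I) = 2, so dim ker(A − (5)·I) = n − 2 = 1

Summary:
  λ = 5: algebraic multiplicity = 3, geometric multiplicity = 1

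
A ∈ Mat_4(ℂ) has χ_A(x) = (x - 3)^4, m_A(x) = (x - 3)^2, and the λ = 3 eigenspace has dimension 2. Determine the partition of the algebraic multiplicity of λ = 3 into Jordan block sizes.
Block sizes for λ = 3: [2, 2]

Step 1 — from the characteristic polynomial, algebraic multiplicity of λ = 3 is 4. From dim ker(A − (3)·I) = 2, there are exactly 2 Jordan blocks for λ = 3.
Step 2 — from the minimal polynomial, the factor (x − 3)^2 tells us the largest block for λ = 3 has size 2.
Step 3 — with total size 4, 2 blocks, and largest block 2, the block sizes (in nonincreasing order) are [2, 2].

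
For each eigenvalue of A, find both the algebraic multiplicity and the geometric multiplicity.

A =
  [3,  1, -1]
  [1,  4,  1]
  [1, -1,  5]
λ = 4: alg = 3, geom = 1

Step 1 — factor the characteristic polynomial to read off the algebraic multiplicities:
  χ_A(x) = (x - 4)^3

Step 2 — compute geometric multiplicities via the rank-nullity identity g(λ) = n − rank(A − λI):
  rank(A − (4)·I) = 2, so dim ker(A − (4)·I) = n − 2 = 1

Summary:
  λ = 4: algebraic multiplicity = 3, geometric multiplicity = 1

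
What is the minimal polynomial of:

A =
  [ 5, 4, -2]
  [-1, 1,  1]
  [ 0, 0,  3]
x^2 - 6*x + 9

The characteristic polynomial is χ_A(x) = (x - 3)^3, so the eigenvalues are known. The minimal polynomial is
  m_A(x) = Π_λ (x − λ)^{k_λ}
where k_λ is the size of the *largest* Jordan block for λ (equivalently, the smallest k with (A − λI)^k v = 0 for every generalised eigenvector v of λ).

  λ = 3: largest Jordan block has size 2, contributing (x − 3)^2

So m_A(x) = (x - 3)^2 = x^2 - 6*x + 9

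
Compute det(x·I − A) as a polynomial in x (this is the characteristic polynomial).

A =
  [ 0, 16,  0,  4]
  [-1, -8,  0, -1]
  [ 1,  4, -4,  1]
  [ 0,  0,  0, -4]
x^4 + 16*x^3 + 96*x^2 + 256*x + 256

Expanding det(x·I − A) (e.g. by cofactor expansion or by noting that A is similar to its Jordan form J, which has the same characteristic polynomial as A) gives
  χ_A(x) = x^4 + 16*x^3 + 96*x^2 + 256*x + 256
which factors as (x + 4)^4. The eigenvalues (with algebraic multiplicities) are λ = -4 with multiplicity 4.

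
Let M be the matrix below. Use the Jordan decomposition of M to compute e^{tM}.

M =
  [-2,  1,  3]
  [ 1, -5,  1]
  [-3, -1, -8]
e^{tM} =
  [t^2*exp(-5*t)/2 + 3*t*exp(-5*t) + exp(-5*t), t*exp(-5*t), t^2*exp(-5*t)/2 + 3*t*exp(-5*t)]
  [t*exp(-5*t), exp(-5*t), t*exp(-5*t)]
  [-t^2*exp(-5*t)/2 - 3*t*exp(-5*t), -t*exp(-5*t), -t^2*exp(-5*t)/2 - 3*t*exp(-5*t) + exp(-5*t)]

Strategy: write M = P · J · P⁻¹ where J is a Jordan canonical form, so e^{tM} = P · e^{tJ} · P⁻¹, and e^{tJ} can be computed block-by-block.

M has Jordan form
J =
  [-5,  1,  0]
  [ 0, -5,  1]
  [ 0,  0, -5]
(up to reordering of blocks).

Per-block formulas:
  For a 3×3 Jordan block J_3(-5): exp(t · J_3(-5)) = e^(-5t)·(I + t·N + (t^2/2)·N^2), where N is the 3×3 nilpotent shift.

After assembling e^{tJ} and conjugating by P, we get:

e^{tM} =
  [t^2*exp(-5*t)/2 + 3*t*exp(-5*t) + exp(-5*t), t*exp(-5*t), t^2*exp(-5*t)/2 + 3*t*exp(-5*t)]
  [t*exp(-5*t), exp(-5*t), t*exp(-5*t)]
  [-t^2*exp(-5*t)/2 - 3*t*exp(-5*t), -t*exp(-5*t), -t^2*exp(-5*t)/2 - 3*t*exp(-5*t) + exp(-5*t)]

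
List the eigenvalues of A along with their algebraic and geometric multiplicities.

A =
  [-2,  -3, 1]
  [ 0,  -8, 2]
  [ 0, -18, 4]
λ = -2: alg = 3, geom = 2

Step 1 — factor the characteristic polynomial to read off the algebraic multiplicities:
  χ_A(x) = (x + 2)^3

Step 2 — compute geometric multiplicities via the rank-nullity identity g(λ) = n − rank(A − λI):
  rank(A − (-2)·I) = 1, so dim ker(A − (-2)·I) = n − 1 = 2

Summary:
  λ = -2: algebraic multiplicity = 3, geometric multiplicity = 2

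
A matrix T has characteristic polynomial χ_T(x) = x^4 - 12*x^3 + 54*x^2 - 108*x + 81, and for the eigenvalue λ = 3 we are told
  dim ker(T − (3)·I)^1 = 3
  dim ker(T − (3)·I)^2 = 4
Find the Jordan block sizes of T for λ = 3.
Block sizes for λ = 3: [2, 1, 1]

From the dimensions of kernels of powers, the number of Jordan blocks of size at least j is d_j − d_{j−1} where d_j = dim ker(N^j) (with d_0 = 0). Computing the differences gives [3, 1].
The number of blocks of size exactly k is (#blocks of size ≥ k) − (#blocks of size ≥ k + 1), so the partition is: 2 block(s) of size 1, 1 block(s) of size 2.
In nonincreasing order the block sizes are [2, 1, 1].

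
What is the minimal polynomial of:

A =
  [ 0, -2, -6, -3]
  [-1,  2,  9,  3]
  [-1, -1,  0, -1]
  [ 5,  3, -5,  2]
x^3 - 3*x^2 + 3*x - 1

The characteristic polynomial is χ_A(x) = (x - 1)^4, so the eigenvalues are known. The minimal polynomial is
  m_A(x) = Π_λ (x − λ)^{k_λ}
where k_λ is the size of the *largest* Jordan block for λ (equivalently, the smallest k with (A − λI)^k v = 0 for every generalised eigenvector v of λ).

  λ = 1: largest Jordan block has size 3, contributing (x − 1)^3

So m_A(x) = (x - 1)^3 = x^3 - 3*x^2 + 3*x - 1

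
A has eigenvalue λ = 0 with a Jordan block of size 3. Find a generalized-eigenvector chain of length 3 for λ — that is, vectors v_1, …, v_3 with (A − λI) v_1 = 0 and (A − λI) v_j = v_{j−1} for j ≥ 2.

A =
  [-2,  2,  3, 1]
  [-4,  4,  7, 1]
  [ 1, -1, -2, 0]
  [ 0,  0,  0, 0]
A Jordan chain for λ = 0 of length 3:
v_1 = (-1, -1, 0, 0)ᵀ
v_2 = (-2, -4, 1, 0)ᵀ
v_3 = (1, 0, 0, 0)ᵀ

Let N = A − (0)·I. We want v_3 with N^3 v_3 = 0 but N^2 v_3 ≠ 0; then v_{j-1} := N · v_j for j = 3, …, 2.

Pick v_3 = (1, 0, 0, 0)ᵀ.
Then v_2 = N · v_3 = (-2, -4, 1, 0)ᵀ.
Then v_1 = N · v_2 = (-1, -1, 0, 0)ᵀ.

Sanity check: (A − (0)·I) v_1 = (0, 0, 0, 0)ᵀ = 0. ✓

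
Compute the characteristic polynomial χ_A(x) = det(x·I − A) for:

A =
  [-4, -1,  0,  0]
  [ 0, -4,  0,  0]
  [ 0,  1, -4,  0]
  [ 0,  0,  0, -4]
x^4 + 16*x^3 + 96*x^2 + 256*x + 256

Expanding det(x·I − A) (e.g. by cofactor expansion or by noting that A is similar to its Jordan form J, which has the same characteristic polynomial as A) gives
  χ_A(x) = x^4 + 16*x^3 + 96*x^2 + 256*x + 256
which factors as (x + 4)^4. The eigenvalues (with algebraic multiplicities) are λ = -4 with multiplicity 4.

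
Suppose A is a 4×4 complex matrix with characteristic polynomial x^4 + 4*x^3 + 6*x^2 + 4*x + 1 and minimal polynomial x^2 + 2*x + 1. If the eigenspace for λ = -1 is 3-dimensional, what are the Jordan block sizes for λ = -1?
Block sizes for λ = -1: [2, 1, 1]

Step 1 — from the characteristic polynomial, algebraic multiplicity of λ = -1 is 4. From dim ker(A − (-1)·I) = 3, there are exactly 3 Jordan blocks for λ = -1.
Step 2 — from the minimal polynomial, the factor (x + 1)^2 tells us the largest block for λ = -1 has size 2.
Step 3 — with total size 4, 3 blocks, and largest block 2, the block sizes (in nonincreasing order) are [2, 1, 1].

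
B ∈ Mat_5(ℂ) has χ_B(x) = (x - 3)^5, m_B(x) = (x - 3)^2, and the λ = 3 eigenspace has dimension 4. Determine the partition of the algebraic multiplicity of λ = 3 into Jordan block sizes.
Block sizes for λ = 3: [2, 1, 1, 1]

Step 1 — from the characteristic polynomial, algebraic multiplicity of λ = 3 is 5. From dim ker(B − (3)·I) = 4, there are exactly 4 Jordan blocks for λ = 3.
Step 2 — from the minimal polynomial, the factor (x − 3)^2 tells us the largest block for λ = 3 has size 2.
Step 3 — with total size 5, 4 blocks, and largest block 2, the block sizes (in nonincreasing order) are [2, 1, 1, 1].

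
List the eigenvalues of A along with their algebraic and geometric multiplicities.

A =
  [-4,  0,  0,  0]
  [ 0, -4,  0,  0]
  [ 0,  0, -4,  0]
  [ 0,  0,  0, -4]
λ = -4: alg = 4, geom = 4

Step 1 — factor the characteristic polynomial to read off the algebraic multiplicities:
  χ_A(x) = (x + 4)^4

Step 2 — compute geometric multiplicities via the rank-nullity identity g(λ) = n − rank(A − λI):
  rank(A − (-4)·I) = 0, so dim ker(A − (-4)·I) = n − 0 = 4

Summary:
  λ = -4: algebraic multiplicity = 4, geometric multiplicity = 4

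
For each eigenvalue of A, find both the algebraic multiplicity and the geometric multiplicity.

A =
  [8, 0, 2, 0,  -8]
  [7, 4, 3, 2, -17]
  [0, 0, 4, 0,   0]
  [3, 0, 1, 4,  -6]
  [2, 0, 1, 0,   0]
λ = 4: alg = 5, geom = 2

Step 1 — factor the characteristic polynomial to read off the algebraic multiplicities:
  χ_A(x) = (x - 4)^5

Step 2 — compute geometric multiplicities via the rank-nullity identity g(λ) = n − rank(A − λI):
  rank(A − (4)·I) = 3, so dim ker(A − (4)·I) = n − 3 = 2

Summary:
  λ = 4: algebraic multiplicity = 5, geometric multiplicity = 2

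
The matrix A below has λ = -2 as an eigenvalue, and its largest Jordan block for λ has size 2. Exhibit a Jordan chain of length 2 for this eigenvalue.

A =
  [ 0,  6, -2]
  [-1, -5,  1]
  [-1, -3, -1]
A Jordan chain for λ = -2 of length 2:
v_1 = (2, -1, -1)ᵀ
v_2 = (1, 0, 0)ᵀ

Let N = A − (-2)·I. We want v_2 with N^2 v_2 = 0 but N^1 v_2 ≠ 0; then v_{j-1} := N · v_j for j = 2, …, 2.

Pick v_2 = (1, 0, 0)ᵀ.
Then v_1 = N · v_2 = (2, -1, -1)ᵀ.

Sanity check: (A − (-2)·I) v_1 = (0, 0, 0)ᵀ = 0. ✓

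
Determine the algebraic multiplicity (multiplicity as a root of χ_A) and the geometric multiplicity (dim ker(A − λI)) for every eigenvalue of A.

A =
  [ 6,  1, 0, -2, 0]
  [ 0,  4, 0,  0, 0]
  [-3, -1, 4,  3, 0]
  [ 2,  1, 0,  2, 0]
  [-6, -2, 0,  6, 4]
λ = 4: alg = 5, geom = 3

Step 1 — factor the characteristic polynomial to read off the algebraic multiplicities:
  χ_A(x) = (x - 4)^5

Step 2 — compute geometric multiplicities via the rank-nullity identity g(λ) = n − rank(A − λI):
  rank(A − (4)·I) = 2, so dim ker(A − (4)·I) = n − 2 = 3

Summary:
  λ = 4: algebraic multiplicity = 5, geometric multiplicity = 3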